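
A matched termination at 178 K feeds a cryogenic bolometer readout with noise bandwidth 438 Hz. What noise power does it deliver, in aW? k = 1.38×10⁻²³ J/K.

1.08 aW

P_n = kTB = 1.38×10⁻²³ × 178 × 4.38×10² = 1.08×10⁻¹⁸ W = 1.08 aW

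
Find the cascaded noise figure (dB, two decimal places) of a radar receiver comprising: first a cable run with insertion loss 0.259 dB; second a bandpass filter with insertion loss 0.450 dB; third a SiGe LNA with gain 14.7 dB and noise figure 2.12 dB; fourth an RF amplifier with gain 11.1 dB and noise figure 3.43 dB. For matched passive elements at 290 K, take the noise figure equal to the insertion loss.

2.94 dB

Convert to linear (a loss of L dB is a gain of −L dB): F_i = 10^(NF_i/10), G_i = 10^(G_i,dB/10)
  Stage 1: F_1 = 10^(0.259/10) = 1.061, G_1 = 10^(−0.259/10) = 0.9421
  Stage 2: F_2 = 10^(0.450/10) = 1.109, G_2 = 10^(−0.450/10) = 0.9016
  Stage 3: F_3 = 10^(2.12/10) = 1.629, G_3 = 10^(14.7/10) = 29.51
  Stage 4: F_4 = 10^(3.43/10) = 2.203, G_4 = 10^(11.1/10) = 12.88
Friis cascade:
  F = 1.061 + (1.109 − 1)/0.9421 + (1.629 − 1)/0.8494 + (2.203 − 1)/25.07 = 1.966
NF = 10 log₁₀(1.966) = 2.94 dB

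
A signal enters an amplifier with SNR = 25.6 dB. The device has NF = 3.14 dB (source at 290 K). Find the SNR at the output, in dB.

22.46 dB

By definition F = SNR_in/SNR_out, so in dB: SNR_out = SNR_in − NF
SNR_out = 25.6 − 3.14 = 22.46 dB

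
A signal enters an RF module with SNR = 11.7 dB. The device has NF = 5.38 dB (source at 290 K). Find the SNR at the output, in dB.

By definition F = SNR_in/SNR_out, so in dB: SNR_out = SNR_in − NF
SNR_out = 11.7 − 5.38 = 6.32 dB

6.32 dB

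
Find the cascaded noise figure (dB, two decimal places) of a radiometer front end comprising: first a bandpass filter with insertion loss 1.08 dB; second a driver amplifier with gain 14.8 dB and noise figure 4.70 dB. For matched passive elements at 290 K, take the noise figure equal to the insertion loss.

5.78 dB

Convert to linear (a loss of L dB is a gain of −L dB): F_i = 10^(NF_i/10), G_i = 10^(G_i,dB/10)
  Stage 1: F_1 = 10^(1.08/10) = 1.282, G_1 = 10^(−1.08/10) = 0.7798
  Stage 2: F_2 = 10^(4.70/10) = 2.951, G_2 = 10^(14.8/10) = 30.20
Friis cascade:
  F = 1.282 + (2.951 − 1)/0.7798 = 3.784
NF = 10 log₁₀(3.784) = 5.78 dB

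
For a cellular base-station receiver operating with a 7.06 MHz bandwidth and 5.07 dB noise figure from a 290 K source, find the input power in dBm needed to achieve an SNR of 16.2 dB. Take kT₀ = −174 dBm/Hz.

−84.2 dBm

Sensitivity = −174 + 10 log₁₀(B) + NF + SNR_min
= −174 + 68.49 + 5.07 + 16.2
= −84.24 dBm → −84.2 dBm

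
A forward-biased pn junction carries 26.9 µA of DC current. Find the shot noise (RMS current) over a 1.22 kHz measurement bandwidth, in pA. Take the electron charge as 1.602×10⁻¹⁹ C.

103 pA

I_n = √(2qI·B)
2qI·B = 2 × 1.602×10⁻¹⁹ × 2.69×10⁻⁵ × 1.22×10³ = 1.05×10⁻²⁰ A²
I_n = √(1.05×10⁻²⁰) = 1.03×10⁻¹⁰ A = 103 pA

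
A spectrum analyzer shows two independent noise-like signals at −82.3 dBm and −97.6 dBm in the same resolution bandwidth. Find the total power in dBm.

−82.2 dBm

Convert to linear, add, convert back:
P₁ = 5.89×10⁻¹² W, P₂ = 1.74×10⁻¹³ W
P_tot = 6.06×10⁻¹² W → 10 log₁₀(P_tot / 10⁻³) = −82.2 dBm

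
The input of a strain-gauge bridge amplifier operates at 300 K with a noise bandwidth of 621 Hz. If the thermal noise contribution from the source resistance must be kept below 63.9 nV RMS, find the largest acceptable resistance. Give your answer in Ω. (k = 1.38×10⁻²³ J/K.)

397 Ω

Johnson–Nyquist: V_n = √(4kTRB) ⇒ R = V_n² / (4kTB)
4kTB = 4 × 1.38×10⁻²³ × 300 × 6.21×10² = 1.03×10⁻¹⁷
R = (6.39×10⁻⁸)² / 1.03×10⁻¹⁷ = 3.97×10² Ω = 397 Ω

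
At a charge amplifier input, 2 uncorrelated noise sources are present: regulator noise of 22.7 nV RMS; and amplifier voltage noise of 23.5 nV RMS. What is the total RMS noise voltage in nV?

Uncorrelated sources add in power (mean-square): V_tot = √(ΣV_i²)
V_tot = √[(2.27×10⁻⁸)² + (2.35×10⁻⁸)²] = 3.27×10⁻⁸ V = 32.7 nV

32.7 nV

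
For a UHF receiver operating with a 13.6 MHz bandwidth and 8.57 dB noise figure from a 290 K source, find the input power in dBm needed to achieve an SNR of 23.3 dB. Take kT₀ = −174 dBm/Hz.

Sensitivity = −174 + 10 log₁₀(B) + NF + SNR_min
= −174 + 71.34 + 8.57 + 23.3
= −70.79 dBm → −70.8 dBm

−70.8 dBm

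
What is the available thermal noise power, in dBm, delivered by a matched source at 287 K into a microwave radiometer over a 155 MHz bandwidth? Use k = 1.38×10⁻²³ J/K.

−92.1 dBm

P_n = kTB = 1.38×10⁻²³ × 287 × 1.55×10⁸ = 6.14×10⁻¹³ W
In dBm: 10 log₁₀(6.14×10⁻¹³ / 10⁻³) = −92.1 dBm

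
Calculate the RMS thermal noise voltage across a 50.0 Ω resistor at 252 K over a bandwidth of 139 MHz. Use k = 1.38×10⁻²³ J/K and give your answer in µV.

9.83 µV

V_n = √(4kTRB)
4kTRB = 4 × 1.38×10⁻²³ × 252 × 5.00×10¹ × 1.39×10⁸ = 9.67×10⁻¹¹ V²
V_n = √(9.67×10⁻¹¹) = 9.83×10⁻⁶ V = 9.83 µV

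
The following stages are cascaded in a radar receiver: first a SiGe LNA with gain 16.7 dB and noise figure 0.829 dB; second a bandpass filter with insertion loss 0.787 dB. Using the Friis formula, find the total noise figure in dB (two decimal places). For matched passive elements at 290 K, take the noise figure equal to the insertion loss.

0.84 dB

Convert to linear (a loss of L dB is a gain of −L dB): F_i = 10^(NF_i/10), G_i = 10^(G_i,dB/10)
  Stage 1: F_1 = 10^(0.829/10) = 1.210, G_1 = 10^(16.7/10) = 46.77
  Stage 2: F_2 = 10^(0.787/10) = 1.199, G_2 = 10^(−0.787/10) = 0.8343
Friis cascade:
  F = 1.210 + (1.199 − 1)/46.77 = 1.215
NF = 10 log₁₀(1.215) = 0.84 dB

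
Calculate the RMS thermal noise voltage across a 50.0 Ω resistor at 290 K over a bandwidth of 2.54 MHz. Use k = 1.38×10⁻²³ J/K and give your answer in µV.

V_n = √(4kTRB)
4kTRB = 4 × 1.38×10⁻²³ × 290 × 5.00×10¹ × 2.54×10⁶ = 2.03×10⁻¹² V²
V_n = √(2.03×10⁻¹²) = 1.43×10⁻⁶ V = 1.43 µV

1.43 µV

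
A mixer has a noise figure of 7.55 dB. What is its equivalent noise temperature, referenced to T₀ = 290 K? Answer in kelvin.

1360 K

F = 10^(7.55/10) = 5.68853
T_e = (F − 1)·T₀ = (5.68853 − 1) × 290 = 1360 K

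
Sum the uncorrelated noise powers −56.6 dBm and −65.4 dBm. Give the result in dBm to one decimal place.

−56.1 dBm

Convert to linear, add, convert back:
P₁ = 2.19×10⁻⁹ W, P₂ = 2.88×10⁻¹⁰ W
P_tot = 2.48×10⁻⁹ W → 10 log₁₀(P_tot / 10⁻³) = −56.1 dBm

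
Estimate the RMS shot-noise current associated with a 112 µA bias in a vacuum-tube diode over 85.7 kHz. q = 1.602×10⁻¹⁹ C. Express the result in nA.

1.75 nA

I_n = √(2qI·B)
2qI·B = 2 × 1.602×10⁻¹⁹ × 1.12×10⁻⁴ × 8.57×10⁴ = 3.08×10⁻¹⁸ A²
I_n = √(3.08×10⁻¹⁸) = 1.75×10⁻⁹ A = 1.75 nA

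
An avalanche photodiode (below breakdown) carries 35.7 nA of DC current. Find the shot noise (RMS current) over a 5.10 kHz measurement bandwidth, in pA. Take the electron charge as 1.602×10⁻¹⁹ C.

7.64 pA

I_n = √(2qI·B)
2qI·B = 2 × 1.602×10⁻¹⁹ × 3.57×10⁻⁸ × 5.10×10³ = 5.83×10⁻²³ A²
I_n = √(5.83×10⁻²³) = 7.64×10⁻¹² A = 7.64 pA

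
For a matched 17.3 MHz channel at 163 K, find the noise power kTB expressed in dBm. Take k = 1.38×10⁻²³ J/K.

−104.1 dBm

P_n = kTB = 1.38×10⁻²³ × 163 × 1.73×10⁷ = 3.89×10⁻¹⁴ W
In dBm: 10 log₁₀(3.89×10⁻¹⁴ / 10⁻³) = −104.1 dBm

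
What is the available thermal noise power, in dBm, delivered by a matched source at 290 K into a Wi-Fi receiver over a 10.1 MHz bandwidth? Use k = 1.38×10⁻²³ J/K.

−103.9 dBm

P_n = kTB = 1.38×10⁻²³ × 290 × 1.01×10⁷ = 4.04×10⁻¹⁴ W
In dBm: 10 log₁₀(4.04×10⁻¹⁴ / 10⁻³) = −103.9 dBm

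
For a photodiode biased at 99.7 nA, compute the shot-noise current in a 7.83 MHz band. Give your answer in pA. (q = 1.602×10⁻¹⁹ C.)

I_n = √(2qI·B)
2qI·B = 2 × 1.602×10⁻¹⁹ × 9.97×10⁻⁸ × 7.83×10⁶ = 2.50×10⁻¹⁹ A²
I_n = √(2.50×10⁻¹⁹) = 5.00×10⁻¹⁰ A = 500 pA

500 pA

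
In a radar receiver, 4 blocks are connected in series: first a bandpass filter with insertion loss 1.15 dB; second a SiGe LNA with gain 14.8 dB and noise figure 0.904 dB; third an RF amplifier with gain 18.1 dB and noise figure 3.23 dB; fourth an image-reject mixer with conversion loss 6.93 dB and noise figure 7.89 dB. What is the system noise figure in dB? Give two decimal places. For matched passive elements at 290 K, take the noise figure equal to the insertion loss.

Convert to linear (a loss of L dB is a gain of −L dB): F_i = 10^(NF_i/10), G_i = 10^(G_i,dB/10)
  Stage 1: F_1 = 10^(1.15/10) = 1.303, G_1 = 10^(−1.15/10) = 0.7674
  Stage 2: F_2 = 10^(0.904/10) = 1.231, G_2 = 10^(14.8/10) = 30.20
  Stage 3: F_3 = 10^(3.23/10) = 2.104, G_3 = 10^(18.1/10) = 64.57
  Stage 4: F_4 = 10^(7.89/10) = 6.152, G_4 = 10^(−6.93/10) = 0.2028
Friis cascade:
  F = 1.303 + (1.231 − 1)/0.7674 + (2.104 − 1)/23.17 + (6.152 − 1)/1496 = 1.656
NF = 10 log₁₀(1.656) = 2.19 dB

2.19 dB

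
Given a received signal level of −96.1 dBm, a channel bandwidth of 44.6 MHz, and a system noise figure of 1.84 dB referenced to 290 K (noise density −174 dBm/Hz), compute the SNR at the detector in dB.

−0.4 dB

Noise floor: N = −174 + 10 log₁₀(B) + NF
10 log₁₀(4.46×10⁷) = 76.49 dB
N = −174 + 76.49 + 1.84 = −95.67 dBm
SNR = P_sig − N = −96.1 − (−95.67) = −0.43 dB → −0.4 dB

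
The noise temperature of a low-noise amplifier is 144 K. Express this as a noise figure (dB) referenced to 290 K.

F = 1 + T_e/T₀ = 1 + 144/290 = 1.49655
NF = 10 log₁₀(1.49655) = 1.75 dB

1.75 dB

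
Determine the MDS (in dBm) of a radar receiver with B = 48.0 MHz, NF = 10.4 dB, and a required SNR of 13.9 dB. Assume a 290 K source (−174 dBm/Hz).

−72.9 dBm

Sensitivity = −174 + 10 log₁₀(B) + NF + SNR_min
= −174 + 76.81 + 10.4 + 13.9
= −72.89 dBm → −72.9 dBm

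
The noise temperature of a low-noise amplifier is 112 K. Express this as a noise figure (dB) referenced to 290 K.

1.42 dB

F = 1 + T_e/T₀ = 1 + 112/290 = 1.38621
NF = 10 log₁₀(1.38621) = 1.42 dB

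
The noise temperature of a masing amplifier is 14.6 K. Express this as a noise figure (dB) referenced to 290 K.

F = 1 + T_e/T₀ = 1 + 14.6/290 = 1.05034
NF = 10 log₁₀(1.05034) = 0.213 dB

0.213 dB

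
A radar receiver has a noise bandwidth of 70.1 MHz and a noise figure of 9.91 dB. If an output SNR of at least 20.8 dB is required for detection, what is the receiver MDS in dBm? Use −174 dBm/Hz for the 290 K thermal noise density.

−64.8 dBm

Sensitivity = −174 + 10 log₁₀(B) + NF + SNR_min
= −174 + 78.46 + 9.91 + 20.8
= −64.83 dBm → −64.8 dBm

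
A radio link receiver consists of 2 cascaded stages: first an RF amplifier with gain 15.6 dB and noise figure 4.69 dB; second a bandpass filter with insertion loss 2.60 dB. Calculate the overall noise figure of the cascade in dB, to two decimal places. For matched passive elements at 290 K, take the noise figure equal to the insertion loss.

Convert to linear (a loss of L dB is a gain of −L dB): F_i = 10^(NF_i/10), G_i = 10^(G_i,dB/10)
  Stage 1: F_1 = 10^(4.69/10) = 2.944, G_1 = 10^(15.6/10) = 36.31
  Stage 2: F_2 = 10^(2.60/10) = 1.820, G_2 = 10^(−2.60/10) = 0.5495
Friis cascade:
  F = 2.944 + (1.820 − 1)/36.31 = 2.967
NF = 10 log₁₀(2.967) = 4.72 dB

4.72 dB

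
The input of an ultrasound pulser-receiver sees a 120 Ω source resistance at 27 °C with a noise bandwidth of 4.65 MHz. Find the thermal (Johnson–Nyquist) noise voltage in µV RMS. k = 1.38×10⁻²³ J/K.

3.04 µV

T = 27 °C + 273.15 = 300.15 K
V_n = √(4kTRB)
4kTRB = 4 × 1.38×10⁻²³ × 300.15 × 1.20×10² × 4.65×10⁶ = 9.25×10⁻¹² V²
V_n = √(9.25×10⁻¹²) = 3.04×10⁻⁶ V = 3.04 µV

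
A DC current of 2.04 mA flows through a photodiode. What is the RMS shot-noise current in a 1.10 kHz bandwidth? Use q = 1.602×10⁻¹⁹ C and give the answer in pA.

I_n = √(2qI·B)
2qI·B = 2 × 1.602×10⁻¹⁹ × 2.04×10⁻³ × 1.10×10³ = 7.19×10⁻¹⁹ A²
I_n = √(7.19×10⁻¹⁹) = 8.48×10⁻¹⁰ A = 848 pA

848 pA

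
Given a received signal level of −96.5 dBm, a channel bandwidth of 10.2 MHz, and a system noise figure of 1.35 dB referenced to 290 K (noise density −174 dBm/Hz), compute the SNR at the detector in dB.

6.1 dB

Noise floor: N = −174 + 10 log₁₀(B) + NF
10 log₁₀(1.02×10⁷) = 70.09 dB
N = −174 + 70.09 + 1.35 = −102.56 dBm
SNR = P_sig − N = −96.5 − (−102.56) = 6.06 dB → 6.1 dB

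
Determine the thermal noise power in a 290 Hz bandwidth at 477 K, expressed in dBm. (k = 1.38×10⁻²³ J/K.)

P_n = kTB = 1.38×10⁻²³ × 477 × 2.90×10² = 1.91×10⁻¹⁸ W
In dBm: 10 log₁₀(1.91×10⁻¹⁸ / 10⁻³) = −147.2 dBm

−147.2 dBm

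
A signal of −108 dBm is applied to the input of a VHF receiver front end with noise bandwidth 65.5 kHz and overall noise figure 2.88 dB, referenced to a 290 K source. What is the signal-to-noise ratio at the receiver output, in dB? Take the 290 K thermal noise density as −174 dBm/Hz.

Noise floor: N = −174 + 10 log₁₀(B) + NF
10 log₁₀(6.55×10⁴) = 48.16 dB
N = −174 + 48.16 + 2.88 = −122.96 dBm
SNR = P_sig − N = −108 − (−122.96) = 14.96 dB → 15.0 dB

15.0 dB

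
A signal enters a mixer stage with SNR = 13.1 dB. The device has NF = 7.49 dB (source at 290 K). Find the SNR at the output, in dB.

By definition F = SNR_in/SNR_out, so in dB: SNR_out = SNR_in − NF
SNR_out = 13.1 − 7.49 = 5.61 dB

5.61 dB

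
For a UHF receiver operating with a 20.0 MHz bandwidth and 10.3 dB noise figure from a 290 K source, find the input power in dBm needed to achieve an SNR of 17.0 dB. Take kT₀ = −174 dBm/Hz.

−73.7 dBm

Sensitivity = −174 + 10 log₁₀(B) + NF + SNR_min
= −174 + 73.01 + 10.3 + 17.0
= −73.69 dBm → −73.7 dBm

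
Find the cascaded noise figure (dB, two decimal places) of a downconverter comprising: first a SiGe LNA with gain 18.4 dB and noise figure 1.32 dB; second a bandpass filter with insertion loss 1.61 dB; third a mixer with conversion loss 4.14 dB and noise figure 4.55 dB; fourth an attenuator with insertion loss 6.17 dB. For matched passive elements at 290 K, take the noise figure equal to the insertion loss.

1.96 dB

Convert to linear (a loss of L dB is a gain of −L dB): F_i = 10^(NF_i/10), G_i = 10^(G_i,dB/10)
  Stage 1: F_1 = 10^(1.32/10) = 1.355, G_1 = 10^(18.4/10) = 69.18
  Stage 2: F_2 = 10^(1.61/10) = 1.449, G_2 = 10^(−1.61/10) = 0.6902
  Stage 3: F_3 = 10^(4.55/10) = 2.851, G_3 = 10^(−4.14/10) = 0.3855
  Stage 4: F_4 = 10^(6.17/10) = 4.140, G_4 = 10^(−6.17/10) = 0.2415
Friis cascade:
  F = 1.355 + (1.449 − 1)/69.18 + (2.851 − 1)/47.75 + (4.140 − 1)/18.41 = 1.571
NF = 10 log₁₀(1.571) = 1.96 dB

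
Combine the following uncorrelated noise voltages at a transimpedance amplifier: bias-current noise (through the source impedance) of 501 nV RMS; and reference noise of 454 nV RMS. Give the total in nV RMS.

676 nV

Uncorrelated sources add in power (mean-square): V_tot = √(ΣV_i²)
V_tot = √[(5.01×10⁻⁷)² + (4.54×10⁻⁷)²] = 6.76×10⁻⁷ V = 676 nV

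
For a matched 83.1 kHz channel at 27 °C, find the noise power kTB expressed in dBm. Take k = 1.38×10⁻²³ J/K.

T = 27 °C + 273.15 = 300.15 K
P_n = kTB = 1.38×10⁻²³ × 300.15 × 8.31×10⁴ = 3.44×10⁻¹⁶ W
In dBm: 10 log₁₀(3.44×10⁻¹⁶ / 10⁻³) = −124.6 dBm

−124.6 dBm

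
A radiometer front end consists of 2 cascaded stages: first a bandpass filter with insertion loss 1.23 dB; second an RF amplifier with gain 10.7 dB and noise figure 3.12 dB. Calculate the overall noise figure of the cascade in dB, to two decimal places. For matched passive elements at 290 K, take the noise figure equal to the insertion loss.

4.35 dB

Convert to linear (a loss of L dB is a gain of −L dB): F_i = 10^(NF_i/10), G_i = 10^(G_i,dB/10)
  Stage 1: F_1 = 10^(1.23/10) = 1.327, G_1 = 10^(−1.23/10) = 0.7534
  Stage 2: F_2 = 10^(3.12/10) = 2.051, G_2 = 10^(10.7/10) = 11.75
Friis cascade:
  F = 1.327 + (2.051 − 1)/0.7534 = 2.723
NF = 10 log₁₀(2.723) = 4.35 dB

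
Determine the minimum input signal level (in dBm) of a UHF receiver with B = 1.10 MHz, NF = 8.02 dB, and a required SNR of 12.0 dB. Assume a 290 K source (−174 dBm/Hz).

Sensitivity = −174 + 10 log₁₀(B) + NF + SNR_min
= −174 + 60.41 + 8.02 + 12.0
= −93.57 dBm → −93.6 dBm

−93.6 dBm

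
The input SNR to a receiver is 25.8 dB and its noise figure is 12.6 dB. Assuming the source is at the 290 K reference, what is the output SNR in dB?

13.2 dB

By definition F = SNR_in/SNR_out, so in dB: SNR_out = SNR_in − NF
SNR_out = 25.8 − 12.6 = 13.2 dB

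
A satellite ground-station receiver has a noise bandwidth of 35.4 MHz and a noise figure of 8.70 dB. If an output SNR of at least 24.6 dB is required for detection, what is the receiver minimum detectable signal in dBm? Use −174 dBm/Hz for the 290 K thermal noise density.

−65.2 dBm

Sensitivity = −174 + 10 log₁₀(B) + NF + SNR_min
= −174 + 75.49 + 8.70 + 24.6
= −65.21 dBm → −65.2 dBm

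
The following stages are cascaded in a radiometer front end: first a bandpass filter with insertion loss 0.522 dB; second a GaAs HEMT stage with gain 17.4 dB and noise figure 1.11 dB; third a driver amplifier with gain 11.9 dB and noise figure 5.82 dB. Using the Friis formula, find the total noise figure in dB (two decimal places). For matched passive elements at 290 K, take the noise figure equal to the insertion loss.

Convert to linear (a loss of L dB is a gain of −L dB): F_i = 10^(NF_i/10), G_i = 10^(G_i,dB/10)
  Stage 1: F_1 = 10^(0.522/10) = 1.128, G_1 = 10^(−0.522/10) = 0.8867
  Stage 2: F_2 = 10^(1.11/10) = 1.291, G_2 = 10^(17.4/10) = 54.95
  Stage 3: F_3 = 10^(5.82/10) = 3.819, G_3 = 10^(11.9/10) = 15.49
Friis cascade:
  F = 1.128 + (1.291 − 1)/0.8867 + (3.819 − 1)/48.73 = 1.514
NF = 10 log₁₀(1.514) = 1.80 dB

1.80 dB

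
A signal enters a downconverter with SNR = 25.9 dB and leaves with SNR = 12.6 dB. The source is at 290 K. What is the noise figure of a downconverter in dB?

NF (dB) = SNR_in(dB) − SNR_out(dB) when the source is at T₀
NF = 25.9 − 12.6 = 13.3 dB

13.3 dB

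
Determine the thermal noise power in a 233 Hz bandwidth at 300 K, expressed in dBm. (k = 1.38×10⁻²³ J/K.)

−150.2 dBm

P_n = kTB = 1.38×10⁻²³ × 300 × 2.33×10² = 9.65×10⁻¹⁹ W
In dBm: 10 log₁₀(9.65×10⁻¹⁹ / 10⁻³) = −150.2 dBm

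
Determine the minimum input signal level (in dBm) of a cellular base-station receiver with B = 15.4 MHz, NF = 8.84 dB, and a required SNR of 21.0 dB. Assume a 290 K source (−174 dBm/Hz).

−72.3 dBm

Sensitivity = −174 + 10 log₁₀(B) + NF + SNR_min
= −174 + 71.88 + 8.84 + 21.0
= −72.28 dBm → −72.3 dBm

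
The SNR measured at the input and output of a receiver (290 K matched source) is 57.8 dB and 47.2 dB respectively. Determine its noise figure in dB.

10.6 dB

NF (dB) = SNR_in(dB) − SNR_out(dB) when the source is at T₀
NF = 57.8 − 47.2 = 10.6 dB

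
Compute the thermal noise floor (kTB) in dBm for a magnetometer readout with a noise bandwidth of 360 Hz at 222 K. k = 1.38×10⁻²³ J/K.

P_n = kTB = 1.38×10⁻²³ × 222 × 3.60×10² = 1.10×10⁻¹⁸ W
In dBm: 10 log₁₀(1.10×10⁻¹⁸ / 10⁻³) = −149.6 dBm

−149.6 dBm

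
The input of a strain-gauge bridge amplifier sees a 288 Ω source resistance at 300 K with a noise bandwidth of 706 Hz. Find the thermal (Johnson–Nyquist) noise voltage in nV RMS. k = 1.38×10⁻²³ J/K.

58.0 nV

V_n = √(4kTRB)
4kTRB = 4 × 1.38×10⁻²³ × 300 × 2.88×10² × 7.06×10² = 3.37×10⁻¹⁵ V²
V_n = √(3.37×10⁻¹⁵) = 5.80×10⁻⁸ V = 58.0 nV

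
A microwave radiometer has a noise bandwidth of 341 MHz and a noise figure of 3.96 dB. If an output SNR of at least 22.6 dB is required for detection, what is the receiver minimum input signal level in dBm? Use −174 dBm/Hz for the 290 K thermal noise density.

Sensitivity = −174 + 10 log₁₀(B) + NF + SNR_min
= −174 + 85.33 + 3.96 + 22.6
= −62.11 dBm → −62.1 dBm

−62.1 dBm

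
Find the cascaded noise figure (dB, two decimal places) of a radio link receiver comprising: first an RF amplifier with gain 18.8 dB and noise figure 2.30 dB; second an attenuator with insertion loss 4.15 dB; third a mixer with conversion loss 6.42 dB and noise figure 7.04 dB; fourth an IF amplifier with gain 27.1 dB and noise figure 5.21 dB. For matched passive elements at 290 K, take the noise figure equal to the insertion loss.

Convert to linear (a loss of L dB is a gain of −L dB): F_i = 10^(NF_i/10), G_i = 10^(G_i,dB/10)
  Stage 1: F_1 = 10^(2.30/10) = 1.698, G_1 = 10^(18.8/10) = 75.86
  Stage 2: F_2 = 10^(4.15/10) = 2.600, G_2 = 10^(−4.15/10) = 0.3846
  Stage 3: F_3 = 10^(7.04/10) = 5.058, G_3 = 10^(−6.42/10) = 0.2280
  Stage 4: F_4 = 10^(5.21/10) = 3.319, G_4 = 10^(27.1/10) = 512.9
Friis cascade:
  F = 1.698 + (2.600 − 1)/75.86 + (5.058 − 1)/29.17 + (3.319 − 1)/6.653 = 2.207
NF = 10 log₁₀(2.207) = 3.44 dB

3.44 dB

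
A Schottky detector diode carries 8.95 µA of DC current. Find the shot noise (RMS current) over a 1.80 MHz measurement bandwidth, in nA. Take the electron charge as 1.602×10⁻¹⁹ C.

I_n = √(2qI·B)
2qI·B = 2 × 1.602×10⁻¹⁹ × 8.95×10⁻⁶ × 1.80×10⁶ = 5.16×10⁻¹⁸ A²
I_n = √(5.16×10⁻¹⁸) = 2.27×10⁻⁹ A = 2.27 nA

2.27 nA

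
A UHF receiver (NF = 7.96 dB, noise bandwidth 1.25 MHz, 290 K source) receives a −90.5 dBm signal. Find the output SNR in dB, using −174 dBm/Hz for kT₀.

Noise floor: N = −174 + 10 log₁₀(B) + NF
10 log₁₀(1.25×10⁶) = 60.97 dB
N = −174 + 60.97 + 7.96 = −105.07 dBm
SNR = P_sig − N = −90.5 − (−105.07) = 14.57 dB → 14.6 dB

14.6 dB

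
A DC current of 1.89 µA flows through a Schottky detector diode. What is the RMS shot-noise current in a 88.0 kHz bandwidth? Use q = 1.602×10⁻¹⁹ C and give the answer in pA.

231 pA

I_n = √(2qI·B)
2qI·B = 2 × 1.602×10⁻¹⁹ × 1.89×10⁻⁶ × 8.80×10⁴ = 5.33×10⁻²⁰ A²
I_n = √(5.33×10⁻²⁰) = 2.31×10⁻¹⁰ A = 231 pA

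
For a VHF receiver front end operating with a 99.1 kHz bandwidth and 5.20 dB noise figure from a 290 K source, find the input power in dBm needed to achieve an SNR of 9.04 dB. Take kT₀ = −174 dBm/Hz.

Sensitivity = −174 + 10 log₁₀(B) + NF + SNR_min
= −174 + 49.96 + 5.20 + 9.04
= −109.80 dBm → −109.8 dBm

−109.8 dBm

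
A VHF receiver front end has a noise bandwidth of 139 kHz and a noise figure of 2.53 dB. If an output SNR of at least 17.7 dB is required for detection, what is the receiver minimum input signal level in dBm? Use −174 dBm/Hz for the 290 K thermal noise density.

Sensitivity = −174 + 10 log₁₀(B) + NF + SNR_min
= −174 + 51.43 + 2.53 + 17.7
= −102.34 dBm → −102.3 dBm

−102.3 dBm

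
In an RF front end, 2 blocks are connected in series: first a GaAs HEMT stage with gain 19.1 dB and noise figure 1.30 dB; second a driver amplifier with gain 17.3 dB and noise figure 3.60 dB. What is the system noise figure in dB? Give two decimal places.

Convert to linear (a loss of L dB is a gain of −L dB): F_i = 10^(NF_i/10), G_i = 10^(G_i,dB/10)
  Stage 1: F_1 = 10^(1.30/10) = 1.349, G_1 = 10^(19.1/10) = 81.28
  Stage 2: F_2 = 10^(3.60/10) = 2.291, G_2 = 10^(17.3/10) = 53.70
Friis cascade:
  F = 1.349 + (2.291 − 1)/81.28 = 1.365
NF = 10 log₁₀(1.365) = 1.35 dB

1.35 dB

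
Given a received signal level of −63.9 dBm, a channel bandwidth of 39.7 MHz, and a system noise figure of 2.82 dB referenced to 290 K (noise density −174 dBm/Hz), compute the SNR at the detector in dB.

31.3 dB

Noise floor: N = −174 + 10 log₁₀(B) + NF
10 log₁₀(3.97×10⁷) = 75.99 dB
N = −174 + 75.99 + 2.82 = −95.19 dBm
SNR = P_sig − N = −63.9 − (−95.19) = 31.29 dB → 31.3 dB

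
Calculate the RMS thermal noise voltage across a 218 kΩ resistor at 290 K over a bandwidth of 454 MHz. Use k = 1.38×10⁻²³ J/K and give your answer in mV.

V_n = √(4kTRB)
4kTRB = 4 × 1.38×10⁻²³ × 290 × 2.18×10⁵ × 4.54×10⁸ = 1.58×10⁻⁶ V²
V_n = √(1.58×10⁻⁶) = 1.26×10⁻³ V = 1.26 mV

1.26 mV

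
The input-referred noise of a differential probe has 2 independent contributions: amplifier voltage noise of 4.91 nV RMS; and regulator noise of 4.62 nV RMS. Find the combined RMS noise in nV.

6.74 nV

Uncorrelated sources add in power (mean-square): V_tot = √(ΣV_i²)
V_tot = √[(4.91×10⁻⁹)² + (4.62×10⁻⁹)²] = 6.74×10⁻⁹ V = 6.74 nV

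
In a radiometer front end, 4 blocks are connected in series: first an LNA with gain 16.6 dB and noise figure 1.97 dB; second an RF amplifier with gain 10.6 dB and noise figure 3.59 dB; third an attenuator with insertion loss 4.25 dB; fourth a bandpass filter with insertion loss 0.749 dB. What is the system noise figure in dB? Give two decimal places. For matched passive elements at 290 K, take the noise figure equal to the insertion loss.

Convert to linear (a loss of L dB is a gain of −L dB): F_i = 10^(NF_i/10), G_i = 10^(G_i,dB/10)
  Stage 1: F_1 = 10^(1.97/10) = 1.574, G_1 = 10^(16.6/10) = 45.71
  Stage 2: F_2 = 10^(3.59/10) = 2.286, G_2 = 10^(10.6/10) = 11.48
  Stage 3: F_3 = 10^(4.25/10) = 2.661, G_3 = 10^(−4.25/10) = 0.3758
  Stage 4: F_4 = 10^(0.749/10) = 1.188, G_4 = 10^(−0.749/10) = 0.8416
Friis cascade:
  F = 1.574 + (2.286 − 1)/45.71 + (2.661 − 1)/524.8 + (1.188 − 1)/197.2 = 1.606
NF = 10 log₁₀(1.606) = 2.06 dB

2.06 dB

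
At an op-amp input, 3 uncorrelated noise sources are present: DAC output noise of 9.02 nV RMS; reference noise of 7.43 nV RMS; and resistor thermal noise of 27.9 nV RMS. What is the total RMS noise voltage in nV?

30.2 nV

Uncorrelated sources add in power (mean-square): V_tot = √(ΣV_i²)
V_tot = √[(9.02×10⁻⁹)² + (7.43×10⁻⁹)² + (2.79×10⁻⁸)²] = 3.02×10⁻⁸ V = 30.2 nV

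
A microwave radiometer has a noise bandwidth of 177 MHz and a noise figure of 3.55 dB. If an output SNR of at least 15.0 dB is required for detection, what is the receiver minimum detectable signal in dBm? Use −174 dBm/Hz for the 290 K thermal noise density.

Sensitivity = −174 + 10 log₁₀(B) + NF + SNR_min
= −174 + 82.48 + 3.55 + 15.0
= −72.97 dBm → −73.0 dBm

−73.0 dBm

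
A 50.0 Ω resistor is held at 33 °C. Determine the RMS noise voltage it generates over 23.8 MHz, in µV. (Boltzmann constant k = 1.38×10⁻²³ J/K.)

T = 33 °C + 273.15 = 306.15 K
V_n = √(4kTRB)
4kTRB = 4 × 1.38×10⁻²³ × 306.15 × 5.00×10¹ × 2.38×10⁷ = 2.01×10⁻¹¹ V²
V_n = √(2.01×10⁻¹¹) = 4.48×10⁻⁶ V = 4.48 µV

4.48 µV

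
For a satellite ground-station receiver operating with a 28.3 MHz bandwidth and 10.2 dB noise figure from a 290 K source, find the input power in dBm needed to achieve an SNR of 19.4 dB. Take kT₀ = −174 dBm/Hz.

Sensitivity = −174 + 10 log₁₀(B) + NF + SNR_min
= −174 + 74.52 + 10.2 + 19.4
= −69.88 dBm → −69.9 dBm

−69.9 dBm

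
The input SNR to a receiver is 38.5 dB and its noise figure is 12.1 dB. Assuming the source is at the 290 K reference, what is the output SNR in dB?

By definition F = SNR_in/SNR_out, so in dB: SNR_out = SNR_in − NF
SNR_out = 38.5 − 12.1 = 26.4 dB

26.4 dB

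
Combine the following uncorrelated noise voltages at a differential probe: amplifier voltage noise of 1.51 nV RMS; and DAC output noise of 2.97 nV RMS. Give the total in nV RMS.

3.33 nV

Uncorrelated sources add in power (mean-square): V_tot = √(ΣV_i²)
V_tot = √[(1.51×10⁻⁹)² + (2.97×10⁻⁹)²] = 3.33×10⁻⁹ V = 3.33 nV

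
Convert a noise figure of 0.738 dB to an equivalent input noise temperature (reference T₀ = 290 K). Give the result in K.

53.7 K

F = 10^(0.738/10) = 1.18522
T_e = (F − 1)·T₀ = (1.18522 − 1) × 290 = 53.7 K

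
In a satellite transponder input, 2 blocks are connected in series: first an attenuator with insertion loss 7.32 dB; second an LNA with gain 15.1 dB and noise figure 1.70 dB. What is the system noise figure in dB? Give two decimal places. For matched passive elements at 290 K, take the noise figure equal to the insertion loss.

Convert to linear (a loss of L dB is a gain of −L dB): F_i = 10^(NF_i/10), G_i = 10^(G_i,dB/10)
  Stage 1: F_1 = 10^(7.32/10) = 5.395, G_1 = 10^(−7.32/10) = 0.1854
  Stage 2: F_2 = 10^(1.70/10) = 1.479, G_2 = 10^(15.1/10) = 32.36
Friis cascade:
  F = 5.395 + (1.479 − 1)/0.1854 = 7.980
NF = 10 log₁₀(7.980) = 9.02 dB

9.02 dB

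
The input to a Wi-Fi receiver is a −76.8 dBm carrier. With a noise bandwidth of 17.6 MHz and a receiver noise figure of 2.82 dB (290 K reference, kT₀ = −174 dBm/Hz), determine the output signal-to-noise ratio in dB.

Noise floor: N = −174 + 10 log₁₀(B) + NF
10 log₁₀(1.76×10⁷) = 72.46 dB
N = −174 + 72.46 + 2.82 = −98.72 dBm
SNR = P_sig − N = −76.8 − (−98.72) = 21.92 dB → 21.9 dB

21.9 dB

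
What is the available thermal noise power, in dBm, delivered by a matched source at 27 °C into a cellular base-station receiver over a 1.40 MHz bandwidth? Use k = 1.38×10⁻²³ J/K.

T = 27 °C + 273.15 = 300.15 K
P_n = kTB = 1.38×10⁻²³ × 300.15 × 1.40×10⁶ = 5.80×10⁻¹⁵ W
In dBm: 10 log₁₀(5.80×10⁻¹⁵ / 10⁻³) = −112.4 dBm

−112.4 dBm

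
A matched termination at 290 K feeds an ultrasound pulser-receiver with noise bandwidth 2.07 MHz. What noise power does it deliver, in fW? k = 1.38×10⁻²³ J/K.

P_n = kTB = 1.38×10⁻²³ × 290 × 2.07×10⁶ = 8.28×10⁻¹⁵ W = 8.28 fW

8.28 fW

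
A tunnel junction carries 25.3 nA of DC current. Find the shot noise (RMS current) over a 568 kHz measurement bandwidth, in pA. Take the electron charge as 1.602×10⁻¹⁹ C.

67.9 pA

I_n = √(2qI·B)
2qI·B = 2 × 1.602×10⁻¹⁹ × 2.53×10⁻⁸ × 5.68×10⁵ = 4.60×10⁻²¹ A²
I_n = √(4.60×10⁻²¹) = 6.79×10⁻¹¹ A = 67.9 pA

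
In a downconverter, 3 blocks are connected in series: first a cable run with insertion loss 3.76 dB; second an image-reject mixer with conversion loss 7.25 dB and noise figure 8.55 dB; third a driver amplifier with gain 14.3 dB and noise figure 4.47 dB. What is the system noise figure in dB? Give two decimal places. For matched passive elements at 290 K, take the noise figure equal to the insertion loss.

15.99 dB

Convert to linear (a loss of L dB is a gain of −L dB): F_i = 10^(NF_i/10), G_i = 10^(G_i,dB/10)
  Stage 1: F_1 = 10^(3.76/10) = 2.377, G_1 = 10^(−3.76/10) = 0.4207
  Stage 2: F_2 = 10^(8.55/10) = 7.161, G_2 = 10^(−7.25/10) = 0.1884
  Stage 3: F_3 = 10^(4.47/10) = 2.799, G_3 = 10^(14.3/10) = 26.92
Friis cascade:
  F = 2.377 + (7.161 − 1)/0.4207 + (2.799 − 1)/0.07925 = 39.72
NF = 10 log₁₀(39.72) = 15.99 dB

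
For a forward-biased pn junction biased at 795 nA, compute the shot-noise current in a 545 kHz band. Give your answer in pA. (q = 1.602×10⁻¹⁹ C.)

373 pA

I_n = √(2qI·B)
2qI·B = 2 × 1.602×10⁻¹⁹ × 7.95×10⁻⁷ × 5.45×10⁵ = 1.39×10⁻¹⁹ A²
I_n = √(1.39×10⁻¹⁹) = 3.73×10⁻¹⁰ A = 373 pA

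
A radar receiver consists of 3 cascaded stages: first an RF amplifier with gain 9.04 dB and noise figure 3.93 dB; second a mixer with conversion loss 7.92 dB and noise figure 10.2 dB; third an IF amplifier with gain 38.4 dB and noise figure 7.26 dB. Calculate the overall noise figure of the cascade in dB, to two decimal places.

Convert to linear (a loss of L dB is a gain of −L dB): F_i = 10^(NF_i/10), G_i = 10^(G_i,dB/10)
  Stage 1: F_1 = 10^(3.93/10) = 2.472, G_1 = 10^(9.04/10) = 8.017
  Stage 2: F_2 = 10^(10.2/10) = 10.47, G_2 = 10^(−7.92/10) = 0.1614
  Stage 3: F_3 = 10^(7.26/10) = 5.321, G_3 = 10^(38.4/10) = 6918
Friis cascade:
  F = 2.472 + (10.47 − 1)/8.017 + (5.321 − 1)/1.294 = 6.992
NF = 10 log₁₀(6.992) = 8.45 dB

8.45 dB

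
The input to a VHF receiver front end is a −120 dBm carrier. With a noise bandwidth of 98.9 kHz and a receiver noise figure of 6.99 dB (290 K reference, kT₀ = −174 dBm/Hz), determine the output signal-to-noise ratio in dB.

Noise floor: N = −174 + 10 log₁₀(B) + NF
10 log₁₀(9.89×10⁴) = 49.95 dB
N = −174 + 49.95 + 6.99 = −117.06 dBm
SNR = P_sig − N = −120 − (−117.06) = −2.94 dB → −2.9 dB

−2.9 dB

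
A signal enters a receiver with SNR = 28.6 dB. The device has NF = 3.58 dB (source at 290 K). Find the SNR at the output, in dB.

By definition F = SNR_in/SNR_out, so in dB: SNR_out = SNR_in − NF
SNR_out = 28.6 − 3.58 = 25.02 dB

25.02 dB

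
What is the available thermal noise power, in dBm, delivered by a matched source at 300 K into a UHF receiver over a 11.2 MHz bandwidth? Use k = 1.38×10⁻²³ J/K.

P_n = kTB = 1.38×10⁻²³ × 300 × 1.12×10⁷ = 4.64×10⁻¹⁴ W
In dBm: 10 log₁₀(4.64×10⁻¹⁴ / 10⁻³) = −103.3 dBm

−103.3 dBm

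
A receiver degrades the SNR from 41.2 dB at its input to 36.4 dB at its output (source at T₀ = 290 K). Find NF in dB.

4.8 dB

NF (dB) = SNR_in(dB) − SNR_out(dB) when the source is at T₀
NF = 41.2 − 36.4 = 4.8 dB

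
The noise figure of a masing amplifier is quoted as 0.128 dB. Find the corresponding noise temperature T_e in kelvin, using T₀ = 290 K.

F = 10^(0.128/10) = 1.02991
T_e = (F − 1)·T₀ = (1.02991 − 1) × 290 = 8.67 K

8.67 K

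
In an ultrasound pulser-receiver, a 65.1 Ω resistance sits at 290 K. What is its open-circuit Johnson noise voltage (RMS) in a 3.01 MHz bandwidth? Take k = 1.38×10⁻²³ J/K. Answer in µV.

1.77 µV

V_n = √(4kTRB)
4kTRB = 4 × 1.38×10⁻²³ × 290 × 6.51×10¹ × 3.01×10⁶ = 3.14×10⁻¹² V²
V_n = √(3.14×10⁻¹²) = 1.77×10⁻⁶ V = 1.77 µV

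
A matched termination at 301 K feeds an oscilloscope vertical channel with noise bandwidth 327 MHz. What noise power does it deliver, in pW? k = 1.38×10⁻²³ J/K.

P_n = kTB = 1.38×10⁻²³ × 301 × 3.27×10⁸ = 1.36×10⁻¹² W = 1.36 pW

1.36 pW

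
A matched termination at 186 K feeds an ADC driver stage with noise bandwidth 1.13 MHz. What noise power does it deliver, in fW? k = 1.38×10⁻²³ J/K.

2.90 fW

P_n = kTB = 1.38×10⁻²³ × 186 × 1.13×10⁶ = 2.90×10⁻¹⁵ W = 2.90 fW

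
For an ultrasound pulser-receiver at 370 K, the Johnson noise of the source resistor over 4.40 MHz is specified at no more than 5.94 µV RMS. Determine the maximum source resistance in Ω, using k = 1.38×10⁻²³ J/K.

393 Ω

Johnson–Nyquist: V_n = √(4kTRB) ⇒ R = V_n² / (4kTB)
4kTB = 4 × 1.38×10⁻²³ × 370 × 4.40×10⁶ = 8.99×10⁻¹⁴
R = (5.94×10⁻⁶)² / 8.99×10⁻¹⁴ = 3.93×10² Ω = 393 Ω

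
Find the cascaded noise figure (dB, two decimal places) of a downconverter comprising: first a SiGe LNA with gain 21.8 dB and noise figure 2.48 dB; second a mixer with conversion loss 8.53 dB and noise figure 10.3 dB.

2.63 dB

Convert to linear (a loss of L dB is a gain of −L dB): F_i = 10^(NF_i/10), G_i = 10^(G_i,dB/10)
  Stage 1: F_1 = 10^(2.48/10) = 1.770, G_1 = 10^(21.8/10) = 151.4
  Stage 2: F_2 = 10^(10.3/10) = 10.72, G_2 = 10^(−8.53/10) = 0.1403
Friis cascade:
  F = 1.770 + (10.72 − 1)/151.4 = 1.834
NF = 10 log₁₀(1.834) = 2.63 dB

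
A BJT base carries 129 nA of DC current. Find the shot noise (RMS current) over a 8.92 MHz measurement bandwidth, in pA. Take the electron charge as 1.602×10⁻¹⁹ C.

607 pA

I_n = √(2qI·B)
2qI·B = 2 × 1.602×10⁻¹⁹ × 1.29×10⁻⁷ × 8.92×10⁶ = 3.69×10⁻¹⁹ A²
I_n = √(3.69×10⁻¹⁹) = 6.07×10⁻¹⁰ A = 607 pA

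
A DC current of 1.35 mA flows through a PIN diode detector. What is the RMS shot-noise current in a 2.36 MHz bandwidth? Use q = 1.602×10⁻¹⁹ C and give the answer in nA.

I_n = √(2qI·B)
2qI·B = 2 × 1.602×10⁻¹⁹ × 1.35×10⁻³ × 2.36×10⁶ = 1.02×10⁻¹⁵ A²
I_n = √(1.02×10⁻¹⁵) = 3.19×10⁻⁸ A = 31.9 nA

31.9 nA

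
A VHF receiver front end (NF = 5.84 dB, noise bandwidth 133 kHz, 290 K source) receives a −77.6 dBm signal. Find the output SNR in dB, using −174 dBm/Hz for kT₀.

39.3 dB

Noise floor: N = −174 + 10 log₁₀(B) + NF
10 log₁₀(1.33×10⁵) = 51.24 dB
N = −174 + 51.24 + 5.84 = −116.92 dBm
SNR = P_sig − N = −77.6 − (−116.92) = 39.32 dB → 39.3 dB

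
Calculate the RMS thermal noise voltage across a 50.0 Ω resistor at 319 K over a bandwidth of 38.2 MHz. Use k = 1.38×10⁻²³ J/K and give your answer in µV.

V_n = √(4kTRB)
4kTRB = 4 × 1.38×10⁻²³ × 319 × 5.00×10¹ × 3.82×10⁷ = 3.36×10⁻¹¹ V²
V_n = √(3.36×10⁻¹¹) = 5.80×10⁻⁶ V = 5.80 µV

5.80 µV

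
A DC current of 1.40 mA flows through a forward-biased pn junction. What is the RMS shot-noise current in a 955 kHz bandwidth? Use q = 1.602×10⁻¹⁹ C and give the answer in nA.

I_n = √(2qI·B)
2qI·B = 2 × 1.602×10⁻¹⁹ × 1.40×10⁻³ × 9.55×10⁵ = 4.28×10⁻¹⁶ A²
I_n = √(4.28×10⁻¹⁶) = 2.07×10⁻⁸ A = 20.7 nA

20.7 nA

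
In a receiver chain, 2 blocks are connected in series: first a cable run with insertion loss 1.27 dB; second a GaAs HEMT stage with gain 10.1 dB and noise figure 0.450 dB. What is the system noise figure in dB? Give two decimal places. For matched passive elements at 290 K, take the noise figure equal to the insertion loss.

1.72 dB

Convert to linear (a loss of L dB is a gain of −L dB): F_i = 10^(NF_i/10), G_i = 10^(G_i,dB/10)
  Stage 1: F_1 = 10^(1.27/10) = 1.340, G_1 = 10^(−1.27/10) = 0.7464
  Stage 2: F_2 = 10^(0.450/10) = 1.109, G_2 = 10^(10.1/10) = 10.23
Friis cascade:
  F = 1.340 + (1.109 − 1)/0.7464 = 1.486
NF = 10 log₁₀(1.486) = 1.72 dB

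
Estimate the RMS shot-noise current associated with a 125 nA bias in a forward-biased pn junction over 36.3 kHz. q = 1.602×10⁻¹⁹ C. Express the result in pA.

I_n = √(2qI·B)
2qI·B = 2 × 1.602×10⁻¹⁹ × 1.25×10⁻⁷ × 3.63×10⁴ = 1.45×10⁻²¹ A²
I_n = √(1.45×10⁻²¹) = 3.81×10⁻¹¹ A = 38.1 pA

38.1 pA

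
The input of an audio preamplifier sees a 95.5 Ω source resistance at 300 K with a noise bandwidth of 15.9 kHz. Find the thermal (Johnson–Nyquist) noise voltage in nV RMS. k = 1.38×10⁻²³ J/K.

159 nV

V_n = √(4kTRB)
4kTRB = 4 × 1.38×10⁻²³ × 300 × 9.55×10¹ × 1.59×10⁴ = 2.51×10⁻¹⁴ V²
V_n = √(2.51×10⁻¹⁴) = 1.59×10⁻⁷ V = 159 nV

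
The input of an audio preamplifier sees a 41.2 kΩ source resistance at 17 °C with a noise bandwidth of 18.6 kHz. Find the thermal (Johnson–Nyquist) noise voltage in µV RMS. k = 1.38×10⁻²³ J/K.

T = 17 °C + 273.15 = 290.15 K
V_n = √(4kTRB)
4kTRB = 4 × 1.38×10⁻²³ × 290.15 × 4.12×10⁴ × 1.86×10⁴ = 1.23×10⁻¹¹ V²
V_n = √(1.23×10⁻¹¹) = 3.50×10⁻⁶ V = 3.50 µV

3.50 µV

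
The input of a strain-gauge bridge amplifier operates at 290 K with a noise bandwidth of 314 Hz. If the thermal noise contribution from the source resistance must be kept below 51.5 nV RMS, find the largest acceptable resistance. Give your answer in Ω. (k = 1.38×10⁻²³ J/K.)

Johnson–Nyquist: V_n = √(4kTRB) ⇒ R = V_n² / (4kTB)
4kTB = 4 × 1.38×10⁻²³ × 290 × 3.14×10² = 5.03×10⁻¹⁸
R = (5.15×10⁻⁸)² / 5.03×10⁻¹⁸ = 5.28×10² Ω = 528 Ω

528 Ω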